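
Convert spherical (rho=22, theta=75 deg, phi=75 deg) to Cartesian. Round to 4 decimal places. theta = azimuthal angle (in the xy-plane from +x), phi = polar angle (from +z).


x = 22 * sin(75) * cos(75) = 5.5
y = 22 * sin(75) * sin(75) = 20.5263
z = 22 * cos(75) = 5.694

(5.5, 20.5263, 5.694)


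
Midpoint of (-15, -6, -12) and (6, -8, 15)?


Midpoint = ((-15+6)/2, (-6+-8)/2, (-12+15)/2) = (-4.5, -7, 1.5)

(-4.5, -7, 1.5)


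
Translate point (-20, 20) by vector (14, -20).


Translation: (x+dx, y+dy) = (-20+14, 20+-20) = (-6, 0)

(-6, 0)


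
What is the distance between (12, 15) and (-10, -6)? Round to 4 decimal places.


d = sqrt((-10-12)^2 + (-6-15)^2) = 30.4138

30.4138


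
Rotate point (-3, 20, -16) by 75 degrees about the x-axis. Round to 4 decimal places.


x' = -3
y' = 20*cos(75) - -16*sin(75) = 20.6312
z' = 20*sin(75) + -16*cos(75) = 15.1774

(-3, 20.6312, 15.1774)


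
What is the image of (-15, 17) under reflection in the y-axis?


Reflection across y-axis: (x, y) -> (-x, y)
(-15, 17) -> (15, 17)

(15, 17)


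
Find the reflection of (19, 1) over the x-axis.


Reflection across x-axis: (x, y) -> (x, -y)
(19, 1) -> (19, -1)

(19, -1)


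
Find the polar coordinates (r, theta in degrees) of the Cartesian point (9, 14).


r = sqrt(9^2 + 14^2) = 16.6433
theta = atan2(14, 9) = 57.2648 degrees

r = 16.6433, theta = 57.2648 degrees


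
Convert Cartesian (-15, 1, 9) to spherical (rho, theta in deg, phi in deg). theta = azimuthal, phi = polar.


rho = sqrt((-15)^2 + 1^2 + 9^2) = 17.5214
theta = atan2(1, -15) = 176.1859 deg
phi = acos(9/17.5214) = 59.0923 deg

rho = 17.5214, theta = 176.1859 deg, phi = 59.0923 deg


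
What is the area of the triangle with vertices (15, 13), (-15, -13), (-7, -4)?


Area = |x1(y2-y3) + x2(y3-y1) + x3(y1-y2)| / 2
= |15*(-13--4) + -15*(-4-13) + -7*(13--13)| / 2
= 31

31


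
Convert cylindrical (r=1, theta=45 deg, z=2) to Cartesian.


x = 1 * cos(45) = 0.7071
y = 1 * sin(45) = 0.7071
z = 2

(0.7071, 0.7071, 2)


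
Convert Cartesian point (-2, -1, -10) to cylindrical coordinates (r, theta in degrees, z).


r = sqrt((-2)^2 + (-1)^2) = 2.2361
theta = atan2(-1, -2) = 206.5651 deg
z = -10

r = 2.2361, theta = 206.5651 deg, z = -10


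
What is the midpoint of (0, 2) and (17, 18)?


Midpoint = ((0+17)/2, (2+18)/2) = (8.5, 10)

(8.5, 10)


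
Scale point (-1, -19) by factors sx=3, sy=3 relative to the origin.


Scaling: (x*sx, y*sy) = (-1*3, -19*3) = (-3, -57)

(-3, -57)


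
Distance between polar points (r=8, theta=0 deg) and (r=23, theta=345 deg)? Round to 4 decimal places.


d = sqrt(r1^2 + r2^2 - 2*r1*r2*cos(t2-t1))
d = sqrt(8^2 + 23^2 - 2*8*23*cos(345-0)) = 15.4123

15.4123


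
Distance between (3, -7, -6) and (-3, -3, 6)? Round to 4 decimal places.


d = sqrt((-3-3)^2 + (-3--7)^2 + (6--6)^2) = 14

14


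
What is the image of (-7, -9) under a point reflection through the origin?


Reflection through origin: (x, y) -> (-x, -y)
(-7, -9) -> (7, 9)

(7, 9)


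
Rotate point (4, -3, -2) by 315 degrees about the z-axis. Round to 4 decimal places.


x' = 4*cos(315) - -3*sin(315) = 0.7071
y' = 4*sin(315) + -3*cos(315) = -4.9497
z' = -2

(0.7071, -4.9497, -2)


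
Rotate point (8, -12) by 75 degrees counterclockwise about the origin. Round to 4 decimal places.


x' = 8*cos(75) - -12*sin(75) = 13.6617
y' = 8*sin(75) + -12*cos(75) = 4.6216

(13.6617, 4.6216)


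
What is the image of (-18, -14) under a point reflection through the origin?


Reflection through origin: (x, y) -> (-x, -y)
(-18, -14) -> (18, 14)

(18, 14)


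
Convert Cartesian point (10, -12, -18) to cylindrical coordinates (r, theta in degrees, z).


r = sqrt(10^2 + (-12)^2) = 15.6205
theta = atan2(-12, 10) = 309.8056 deg
z = -18

r = 15.6205, theta = 309.8056 deg, z = -18


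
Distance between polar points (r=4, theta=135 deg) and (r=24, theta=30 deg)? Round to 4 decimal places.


d = sqrt(r1^2 + r2^2 - 2*r1*r2*cos(t2-t1))
d = sqrt(4^2 + 24^2 - 2*4*24*cos(30-135)) = 25.3317

25.3317


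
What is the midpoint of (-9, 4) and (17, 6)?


Midpoint = ((-9+17)/2, (4+6)/2) = (4, 5)

(4, 5)


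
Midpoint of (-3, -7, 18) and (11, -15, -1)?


Midpoint = ((-3+11)/2, (-7+-15)/2, (18+-1)/2) = (4, -11, 8.5)

(4, -11, 8.5)


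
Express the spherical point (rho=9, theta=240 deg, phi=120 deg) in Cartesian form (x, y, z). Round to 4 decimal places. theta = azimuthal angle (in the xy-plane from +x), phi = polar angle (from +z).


x = 9 * sin(120) * cos(240) = -3.8971
y = 9 * sin(120) * sin(240) = -6.75
z = 9 * cos(120) = -4.5

(-3.8971, -6.75, -4.5)


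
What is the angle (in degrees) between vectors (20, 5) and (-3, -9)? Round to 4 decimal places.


dot = 20*-3 + 5*-9 = -105
|u| = 20.6155, |v| = 9.4868
cos(angle) = -0.5369
angle = 122.4712 degrees

122.4712 degrees


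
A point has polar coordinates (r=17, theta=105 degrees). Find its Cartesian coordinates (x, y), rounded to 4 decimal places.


x = 17 * cos(105) = -4.3999
y = 17 * sin(105) = 16.4207

(-4.3999, 16.4207)


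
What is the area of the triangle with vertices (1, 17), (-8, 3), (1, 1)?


Area = |x1(y2-y3) + x2(y3-y1) + x3(y1-y2)| / 2
= |1*(3-1) + -8*(1-17) + 1*(17-3)| / 2
= 72

72


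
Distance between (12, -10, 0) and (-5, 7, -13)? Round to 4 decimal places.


d = sqrt((-5-12)^2 + (7--10)^2 + (-13-0)^2) = 27.3313

27.3313


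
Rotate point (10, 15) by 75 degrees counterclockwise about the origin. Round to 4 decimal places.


x' = 10*cos(75) - 15*sin(75) = -11.9007
y' = 10*sin(75) + 15*cos(75) = 13.5415

(-11.9007, 13.5415)


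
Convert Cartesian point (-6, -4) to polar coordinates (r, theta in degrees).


r = sqrt((-6)^2 + (-4)^2) = 7.2111
theta = atan2(-4, -6) = 213.6901 degrees

r = 7.2111, theta = 213.6901 degrees


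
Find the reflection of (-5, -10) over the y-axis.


Reflection across y-axis: (x, y) -> (-x, y)
(-5, -10) -> (5, -10)

(5, -10)


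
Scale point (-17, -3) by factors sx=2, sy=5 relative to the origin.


Scaling: (x*sx, y*sy) = (-17*2, -3*5) = (-34, -15)

(-34, -15)


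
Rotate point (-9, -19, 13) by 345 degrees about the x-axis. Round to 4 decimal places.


x' = -9
y' = -19*cos(345) - 13*sin(345) = -14.9879
z' = -19*sin(345) + 13*cos(345) = 17.4746

(-9, -14.9879, 17.4746)


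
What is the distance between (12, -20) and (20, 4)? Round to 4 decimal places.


d = sqrt((20-12)^2 + (4--20)^2) = 25.2982

25.2982


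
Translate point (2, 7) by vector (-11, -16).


Translation: (x+dx, y+dy) = (2+-11, 7+-16) = (-9, -9)

(-9, -9)


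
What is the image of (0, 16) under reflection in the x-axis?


Reflection across x-axis: (x, y) -> (x, -y)
(0, 16) -> (0, -16)

(0, -16)


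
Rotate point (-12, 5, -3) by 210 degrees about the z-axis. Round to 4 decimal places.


x' = -12*cos(210) - 5*sin(210) = 12.8923
y' = -12*sin(210) + 5*cos(210) = 1.6699
z' = -3

(12.8923, 1.6699, -3)


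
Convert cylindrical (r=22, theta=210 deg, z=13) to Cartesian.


x = 22 * cos(210) = -19.0526
y = 22 * sin(210) = -11
z = 13

(-19.0526, -11, 13)


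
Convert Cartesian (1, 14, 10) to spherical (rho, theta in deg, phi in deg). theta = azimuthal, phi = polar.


rho = sqrt(1^2 + 14^2 + 10^2) = 17.2337
theta = atan2(14, 1) = 85.9144 deg
phi = acos(10/17.2337) = 54.5312 deg

rho = 17.2337, theta = 85.9144 deg, phi = 54.5312 deg


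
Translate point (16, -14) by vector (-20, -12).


Translation: (x+dx, y+dy) = (16+-20, -14+-12) = (-4, -26)

(-4, -26)


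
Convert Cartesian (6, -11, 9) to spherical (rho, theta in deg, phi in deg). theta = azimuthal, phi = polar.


rho = sqrt(6^2 + (-11)^2 + 9^2) = 15.4272
theta = atan2(-11, 6) = 298.6105 deg
phi = acos(9/15.4272) = 54.3111 deg

rho = 15.4272, theta = 298.6105 deg, phi = 54.3111 deg


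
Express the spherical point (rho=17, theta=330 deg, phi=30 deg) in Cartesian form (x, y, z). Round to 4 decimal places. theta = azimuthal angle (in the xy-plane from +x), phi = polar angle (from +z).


x = 17 * sin(30) * cos(330) = 7.3612
y = 17 * sin(30) * sin(330) = -4.25
z = 17 * cos(30) = 14.7224

(7.3612, -4.25, 14.7224)


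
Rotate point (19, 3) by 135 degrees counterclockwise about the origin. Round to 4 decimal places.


x' = 19*cos(135) - 3*sin(135) = -15.5563
y' = 19*sin(135) + 3*cos(135) = 11.3137

(-15.5563, 11.3137)


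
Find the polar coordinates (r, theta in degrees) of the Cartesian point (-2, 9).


r = sqrt((-2)^2 + 9^2) = 9.2195
theta = atan2(9, -2) = 102.5288 degrees

r = 9.2195, theta = 102.5288 degrees


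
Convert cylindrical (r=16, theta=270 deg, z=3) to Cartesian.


x = 16 * cos(270) = 0
y = 16 * sin(270) = -16
z = 3

(0, -16, 3)


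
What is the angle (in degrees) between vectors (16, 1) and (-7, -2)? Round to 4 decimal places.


dot = 16*-7 + 1*-2 = -114
|u| = 16.0312, |v| = 7.2801
cos(angle) = -0.9768
angle = 167.6309 degrees

167.6309 degrees


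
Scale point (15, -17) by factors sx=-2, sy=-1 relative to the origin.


Scaling: (x*sx, y*sy) = (15*-2, -17*-1) = (-30, 17)

(-30, 17)


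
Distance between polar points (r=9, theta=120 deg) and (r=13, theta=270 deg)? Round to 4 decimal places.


d = sqrt(r1^2 + r2^2 - 2*r1*r2*cos(t2-t1))
d = sqrt(9^2 + 13^2 - 2*9*13*cos(270-120)) = 21.2756

21.2756


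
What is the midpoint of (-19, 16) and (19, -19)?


Midpoint = ((-19+19)/2, (16+-19)/2) = (0, -1.5)

(0, -1.5)


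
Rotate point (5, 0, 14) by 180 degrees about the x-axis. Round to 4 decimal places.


x' = 5
y' = 0*cos(180) - 14*sin(180) = 0
z' = 0*sin(180) + 14*cos(180) = -14

(5, 0, -14)


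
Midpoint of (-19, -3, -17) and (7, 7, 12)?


Midpoint = ((-19+7)/2, (-3+7)/2, (-17+12)/2) = (-6, 2, -2.5)

(-6, 2, -2.5)


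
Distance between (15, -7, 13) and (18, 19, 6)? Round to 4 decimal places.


d = sqrt((18-15)^2 + (19--7)^2 + (6-13)^2) = 27.0924

27.0924


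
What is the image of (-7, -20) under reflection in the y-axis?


Reflection across y-axis: (x, y) -> (-x, y)
(-7, -20) -> (7, -20)

(7, -20)


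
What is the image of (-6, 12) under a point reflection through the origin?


Reflection through origin: (x, y) -> (-x, -y)
(-6, 12) -> (6, -12)

(6, -12)


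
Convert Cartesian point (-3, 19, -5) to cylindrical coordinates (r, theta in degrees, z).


r = sqrt((-3)^2 + 19^2) = 19.2354
theta = atan2(19, -3) = 98.9726 deg
z = -5

r = 19.2354, theta = 98.9726 deg, z = -5


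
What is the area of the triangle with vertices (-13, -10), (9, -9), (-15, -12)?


Area = |x1(y2-y3) + x2(y3-y1) + x3(y1-y2)| / 2
= |-13*(-9--12) + 9*(-12--10) + -15*(-10--9)| / 2
= 21

21


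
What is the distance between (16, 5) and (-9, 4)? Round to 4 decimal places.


d = sqrt((-9-16)^2 + (4-5)^2) = 25.02

25.02


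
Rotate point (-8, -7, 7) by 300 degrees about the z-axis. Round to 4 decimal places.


x' = -8*cos(300) - -7*sin(300) = -10.0622
y' = -8*sin(300) + -7*cos(300) = 3.4282
z' = 7

(-10.0622, 3.4282, 7)


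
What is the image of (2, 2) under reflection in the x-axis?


Reflection across x-axis: (x, y) -> (x, -y)
(2, 2) -> (2, -2)

(2, -2)


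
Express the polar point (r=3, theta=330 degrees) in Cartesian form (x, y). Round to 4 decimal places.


x = 3 * cos(330) = 2.5981
y = 3 * sin(330) = -1.5

(2.5981, -1.5)


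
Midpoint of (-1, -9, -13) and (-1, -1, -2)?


Midpoint = ((-1+-1)/2, (-9+-1)/2, (-13+-2)/2) = (-1, -5, -7.5)

(-1, -5, -7.5)


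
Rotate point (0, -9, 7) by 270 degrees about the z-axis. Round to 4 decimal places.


x' = 0*cos(270) - -9*sin(270) = -9
y' = 0*sin(270) + -9*cos(270) = 0
z' = 7

(-9, 0, 7)


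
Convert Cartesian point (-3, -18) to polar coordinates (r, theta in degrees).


r = sqrt((-3)^2 + (-18)^2) = 18.2483
theta = atan2(-18, -3) = 260.5377 degrees

r = 18.2483, theta = 260.5377 degrees


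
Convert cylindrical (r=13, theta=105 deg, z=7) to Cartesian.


x = 13 * cos(105) = -3.3646
y = 13 * sin(105) = 12.557
z = 7

(-3.3646, 12.557, 7)


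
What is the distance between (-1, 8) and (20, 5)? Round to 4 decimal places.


d = sqrt((20--1)^2 + (5-8)^2) = 21.2132

21.2132


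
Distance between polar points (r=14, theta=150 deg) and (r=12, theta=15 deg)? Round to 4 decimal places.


d = sqrt(r1^2 + r2^2 - 2*r1*r2*cos(t2-t1))
d = sqrt(14^2 + 12^2 - 2*14*12*cos(15-150)) = 24.0331

24.0331


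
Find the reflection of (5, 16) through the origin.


Reflection through origin: (x, y) -> (-x, -y)
(5, 16) -> (-5, -16)

(-5, -16)


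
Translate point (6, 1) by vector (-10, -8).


Translation: (x+dx, y+dy) = (6+-10, 1+-8) = (-4, -7)

(-4, -7)


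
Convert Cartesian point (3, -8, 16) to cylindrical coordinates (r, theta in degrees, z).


r = sqrt(3^2 + (-8)^2) = 8.544
theta = atan2(-8, 3) = 290.556 deg
z = 16

r = 8.544, theta = 290.556 deg, z = 16


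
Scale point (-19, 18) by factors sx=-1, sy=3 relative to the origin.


Scaling: (x*sx, y*sy) = (-19*-1, 18*3) = (19, 54)

(19, 54)


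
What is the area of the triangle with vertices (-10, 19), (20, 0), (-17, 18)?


Area = |x1(y2-y3) + x2(y3-y1) + x3(y1-y2)| / 2
= |-10*(0-18) + 20*(18-19) + -17*(19-0)| / 2
= 81.5

81.5


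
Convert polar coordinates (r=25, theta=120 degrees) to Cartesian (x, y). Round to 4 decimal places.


x = 25 * cos(120) = -12.5
y = 25 * sin(120) = 21.6506

(-12.5, 21.6506)


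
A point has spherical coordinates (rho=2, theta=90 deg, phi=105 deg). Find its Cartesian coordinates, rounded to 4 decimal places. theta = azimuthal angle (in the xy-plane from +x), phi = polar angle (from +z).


x = 2 * sin(105) * cos(90) = 0
y = 2 * sin(105) * sin(90) = 1.9319
z = 2 * cos(105) = -0.5176

(0, 1.9319, -0.5176)


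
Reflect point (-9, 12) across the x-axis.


Reflection across x-axis: (x, y) -> (x, -y)
(-9, 12) -> (-9, -12)

(-9, -12)


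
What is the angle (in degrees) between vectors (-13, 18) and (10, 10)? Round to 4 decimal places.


dot = -13*10 + 18*10 = 50
|u| = 22.2036, |v| = 14.1421
cos(angle) = 0.1592
angle = 80.8377 degrees

80.8377 degrees


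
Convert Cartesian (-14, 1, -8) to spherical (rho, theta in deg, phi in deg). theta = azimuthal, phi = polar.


rho = sqrt((-14)^2 + 1^2 + (-8)^2) = 16.1555
theta = atan2(1, -14) = 175.9144 deg
phi = acos(-8/16.1555) = 119.6821 deg

rho = 16.1555, theta = 175.9144 deg, phi = 119.6821 deg


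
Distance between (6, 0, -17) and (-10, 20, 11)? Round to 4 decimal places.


d = sqrt((-10-6)^2 + (20-0)^2 + (11--17)^2) = 37.9473

37.9473


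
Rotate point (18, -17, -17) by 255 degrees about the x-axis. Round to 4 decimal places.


x' = 18
y' = -17*cos(255) - -17*sin(255) = -12.0208
z' = -17*sin(255) + -17*cos(255) = 20.8207

(18, -12.0208, 20.8207)


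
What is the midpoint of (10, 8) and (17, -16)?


Midpoint = ((10+17)/2, (8+-16)/2) = (13.5, -4)

(13.5, -4)


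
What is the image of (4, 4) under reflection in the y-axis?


Reflection across y-axis: (x, y) -> (-x, y)
(4, 4) -> (-4, 4)

(-4, 4)


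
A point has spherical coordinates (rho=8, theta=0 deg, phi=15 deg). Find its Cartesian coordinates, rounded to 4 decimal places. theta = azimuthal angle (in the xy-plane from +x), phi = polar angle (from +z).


x = 8 * sin(15) * cos(0) = 2.0706
y = 8 * sin(15) * sin(0) = 0
z = 8 * cos(15) = 7.7274

(2.0706, 0, 7.7274)


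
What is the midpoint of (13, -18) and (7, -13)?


Midpoint = ((13+7)/2, (-18+-13)/2) = (10, -15.5)

(10, -15.5)


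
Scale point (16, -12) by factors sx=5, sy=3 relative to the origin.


Scaling: (x*sx, y*sy) = (16*5, -12*3) = (80, -36)

(80, -36)


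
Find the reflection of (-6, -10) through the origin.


Reflection through origin: (x, y) -> (-x, -y)
(-6, -10) -> (6, 10)

(6, 10)


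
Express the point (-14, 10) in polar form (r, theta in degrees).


r = sqrt((-14)^2 + 10^2) = 17.2047
theta = atan2(10, -14) = 144.4623 degrees

r = 17.2047, theta = 144.4623 degrees


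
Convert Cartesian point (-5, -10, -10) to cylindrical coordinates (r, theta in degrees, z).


r = sqrt((-5)^2 + (-10)^2) = 11.1803
theta = atan2(-10, -5) = 243.4349 deg
z = -10

r = 11.1803, theta = 243.4349 deg, z = -10


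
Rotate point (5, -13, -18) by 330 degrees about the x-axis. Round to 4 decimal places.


x' = 5
y' = -13*cos(330) - -18*sin(330) = -20.2583
z' = -13*sin(330) + -18*cos(330) = -9.0885

(5, -20.2583, -9.0885)


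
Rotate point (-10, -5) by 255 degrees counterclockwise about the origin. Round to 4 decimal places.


x' = -10*cos(255) - -5*sin(255) = -2.2414
y' = -10*sin(255) + -5*cos(255) = 10.9534

(-2.2414, 10.9534)


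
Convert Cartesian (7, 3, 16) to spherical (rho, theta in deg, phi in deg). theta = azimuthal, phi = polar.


rho = sqrt(7^2 + 3^2 + 16^2) = 17.72
theta = atan2(3, 7) = 23.1986 deg
phi = acos(16/17.72) = 25.4538 deg

rho = 17.72, theta = 23.1986 deg, phi = 25.4538 deg


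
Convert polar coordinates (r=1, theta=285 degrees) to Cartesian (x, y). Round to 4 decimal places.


x = 1 * cos(285) = 0.2588
y = 1 * sin(285) = -0.9659

(0.2588, -0.9659)


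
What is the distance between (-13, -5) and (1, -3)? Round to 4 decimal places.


d = sqrt((1--13)^2 + (-3--5)^2) = 14.1421

14.1421


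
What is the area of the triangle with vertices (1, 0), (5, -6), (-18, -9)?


Area = |x1(y2-y3) + x2(y3-y1) + x3(y1-y2)| / 2
= |1*(-6--9) + 5*(-9-0) + -18*(0--6)| / 2
= 75

75


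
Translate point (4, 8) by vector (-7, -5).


Translation: (x+dx, y+dy) = (4+-7, 8+-5) = (-3, 3)

(-3, 3)


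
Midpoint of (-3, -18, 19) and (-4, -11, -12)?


Midpoint = ((-3+-4)/2, (-18+-11)/2, (19+-12)/2) = (-3.5, -14.5, 3.5)

(-3.5, -14.5, 3.5)


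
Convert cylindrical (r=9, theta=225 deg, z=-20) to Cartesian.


x = 9 * cos(225) = -6.364
y = 9 * sin(225) = -6.364
z = -20

(-6.364, -6.364, -20)


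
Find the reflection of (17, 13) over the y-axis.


Reflection across y-axis: (x, y) -> (-x, y)
(17, 13) -> (-17, 13)

(-17, 13)


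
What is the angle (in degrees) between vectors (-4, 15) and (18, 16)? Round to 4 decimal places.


dot = -4*18 + 15*16 = 168
|u| = 15.5242, |v| = 24.0832
cos(angle) = 0.4494
angle = 63.2979 degrees

63.2979 degrees


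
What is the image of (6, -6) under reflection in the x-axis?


Reflection across x-axis: (x, y) -> (x, -y)
(6, -6) -> (6, 6)

(6, 6)


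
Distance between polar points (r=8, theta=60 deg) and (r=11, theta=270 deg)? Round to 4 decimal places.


d = sqrt(r1^2 + r2^2 - 2*r1*r2*cos(t2-t1))
d = sqrt(8^2 + 11^2 - 2*8*11*cos(270-60)) = 18.369

18.369


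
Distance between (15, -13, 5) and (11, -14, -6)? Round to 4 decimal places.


d = sqrt((11-15)^2 + (-14--13)^2 + (-6-5)^2) = 11.7473

11.7473


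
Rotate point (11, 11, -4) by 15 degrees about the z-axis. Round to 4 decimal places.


x' = 11*cos(15) - 11*sin(15) = 7.7782
y' = 11*sin(15) + 11*cos(15) = 13.4722
z' = -4

(7.7782, 13.4722, -4)


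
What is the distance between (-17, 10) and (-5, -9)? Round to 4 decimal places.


d = sqrt((-5--17)^2 + (-9-10)^2) = 22.4722

22.4722


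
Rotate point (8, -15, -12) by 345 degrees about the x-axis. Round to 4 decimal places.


x' = 8
y' = -15*cos(345) - -12*sin(345) = -17.5947
z' = -15*sin(345) + -12*cos(345) = -7.7088

(8, -17.5947, -7.7088)


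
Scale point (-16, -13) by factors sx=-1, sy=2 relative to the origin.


Scaling: (x*sx, y*sy) = (-16*-1, -13*2) = (16, -26)

(16, -26)


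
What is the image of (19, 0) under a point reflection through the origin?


Reflection through origin: (x, y) -> (-x, -y)
(19, 0) -> (-19, 0)

(-19, 0)


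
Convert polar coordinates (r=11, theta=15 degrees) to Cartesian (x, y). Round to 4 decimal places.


x = 11 * cos(15) = 10.6252
y = 11 * sin(15) = 2.847

(10.6252, 2.847)


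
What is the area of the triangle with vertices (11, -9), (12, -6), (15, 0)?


Area = |x1(y2-y3) + x2(y3-y1) + x3(y1-y2)| / 2
= |11*(-6-0) + 12*(0--9) + 15*(-9--6)| / 2
= 1.5

1.5


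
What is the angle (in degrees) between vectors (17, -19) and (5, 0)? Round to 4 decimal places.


dot = 17*5 + -19*0 = 85
|u| = 25.4951, |v| = 5
cos(angle) = 0.6668
angle = 48.1798 degrees

48.1798 degrees


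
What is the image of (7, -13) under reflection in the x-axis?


Reflection across x-axis: (x, y) -> (x, -y)
(7, -13) -> (7, 13)

(7, 13)


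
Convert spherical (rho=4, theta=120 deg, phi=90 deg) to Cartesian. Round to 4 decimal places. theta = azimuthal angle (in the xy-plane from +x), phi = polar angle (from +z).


x = 4 * sin(90) * cos(120) = -2
y = 4 * sin(90) * sin(120) = 3.4641
z = 4 * cos(90) = 0

(-2, 3.4641, 0)


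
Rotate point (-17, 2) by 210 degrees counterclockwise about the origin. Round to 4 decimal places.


x' = -17*cos(210) - 2*sin(210) = 15.7224
y' = -17*sin(210) + 2*cos(210) = 6.7679

(15.7224, 6.7679)


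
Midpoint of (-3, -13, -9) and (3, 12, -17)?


Midpoint = ((-3+3)/2, (-13+12)/2, (-9+-17)/2) = (0, -0.5, -13)

(0, -0.5, -13)


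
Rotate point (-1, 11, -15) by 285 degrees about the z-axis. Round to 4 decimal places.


x' = -1*cos(285) - 11*sin(285) = 10.3664
y' = -1*sin(285) + 11*cos(285) = 3.8129
z' = -15

(10.3664, 3.8129, -15)


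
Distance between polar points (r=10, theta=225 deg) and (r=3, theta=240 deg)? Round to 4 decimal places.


d = sqrt(r1^2 + r2^2 - 2*r1*r2*cos(t2-t1))
d = sqrt(10^2 + 3^2 - 2*10*3*cos(240-225)) = 7.1445

7.1445


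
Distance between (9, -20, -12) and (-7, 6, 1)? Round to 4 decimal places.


d = sqrt((-7-9)^2 + (6--20)^2 + (1--12)^2) = 33.1813

33.1813


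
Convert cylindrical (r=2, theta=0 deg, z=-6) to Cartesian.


x = 2 * cos(0) = 2
y = 2 * sin(0) = 0
z = -6

(2, 0, -6)


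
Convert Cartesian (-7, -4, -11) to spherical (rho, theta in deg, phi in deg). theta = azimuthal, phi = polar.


rho = sqrt((-7)^2 + (-4)^2 + (-11)^2) = 13.6382
theta = atan2(-4, -7) = 209.7449 deg
phi = acos(-11/13.6382) = 143.7611 deg

rho = 13.6382, theta = 209.7449 deg, phi = 143.7611 deg


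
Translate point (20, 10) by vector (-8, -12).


Translation: (x+dx, y+dy) = (20+-8, 10+-12) = (12, -2)

(12, -2)


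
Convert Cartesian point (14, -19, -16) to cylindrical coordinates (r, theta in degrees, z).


r = sqrt(14^2 + (-19)^2) = 23.6008
theta = atan2(-19, 14) = 306.3844 deg
z = -16

r = 23.6008, theta = 306.3844 deg, z = -16


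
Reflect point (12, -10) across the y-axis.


Reflection across y-axis: (x, y) -> (-x, y)
(12, -10) -> (-12, -10)

(-12, -10)


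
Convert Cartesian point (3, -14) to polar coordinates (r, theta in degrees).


r = sqrt(3^2 + (-14)^2) = 14.3178
theta = atan2(-14, 3) = 282.0948 degrees

r = 14.3178, theta = 282.0948 degrees


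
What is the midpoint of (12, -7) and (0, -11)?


Midpoint = ((12+0)/2, (-7+-11)/2) = (6, -9)

(6, -9)


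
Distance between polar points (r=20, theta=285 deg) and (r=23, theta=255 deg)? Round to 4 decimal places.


d = sqrt(r1^2 + r2^2 - 2*r1*r2*cos(t2-t1))
d = sqrt(20^2 + 23^2 - 2*20*23*cos(255-285)) = 11.5003

11.5003


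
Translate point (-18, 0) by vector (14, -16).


Translation: (x+dx, y+dy) = (-18+14, 0+-16) = (-4, -16)

(-4, -16)


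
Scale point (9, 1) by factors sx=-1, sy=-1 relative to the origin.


Scaling: (x*sx, y*sy) = (9*-1, 1*-1) = (-9, -1)

(-9, -1)


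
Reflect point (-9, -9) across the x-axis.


Reflection across x-axis: (x, y) -> (x, -y)
(-9, -9) -> (-9, 9)

(-9, 9)


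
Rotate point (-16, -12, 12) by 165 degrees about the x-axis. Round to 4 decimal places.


x' = -16
y' = -12*cos(165) - 12*sin(165) = 8.4853
z' = -12*sin(165) + 12*cos(165) = -14.6969

(-16, 8.4853, -14.6969)


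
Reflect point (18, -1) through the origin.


Reflection through origin: (x, y) -> (-x, -y)
(18, -1) -> (-18, 1)

(-18, 1)


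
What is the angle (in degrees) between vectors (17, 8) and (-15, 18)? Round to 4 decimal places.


dot = 17*-15 + 8*18 = -111
|u| = 18.7883, |v| = 23.4307
cos(angle) = -0.2521
angle = 104.6044 degrees

104.6044 degrees


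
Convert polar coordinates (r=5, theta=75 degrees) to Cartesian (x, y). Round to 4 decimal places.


x = 5 * cos(75) = 1.2941
y = 5 * sin(75) = 4.8296

(1.2941, 4.8296)


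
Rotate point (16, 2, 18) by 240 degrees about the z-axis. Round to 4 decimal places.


x' = 16*cos(240) - 2*sin(240) = -6.2679
y' = 16*sin(240) + 2*cos(240) = -14.8564
z' = 18

(-6.2679, -14.8564, 18)


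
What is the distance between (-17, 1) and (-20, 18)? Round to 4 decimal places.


d = sqrt((-20--17)^2 + (18-1)^2) = 17.2627

17.2627


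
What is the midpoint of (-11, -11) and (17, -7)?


Midpoint = ((-11+17)/2, (-11+-7)/2) = (3, -9)

(3, -9)


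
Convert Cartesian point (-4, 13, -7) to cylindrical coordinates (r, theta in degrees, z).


r = sqrt((-4)^2 + 13^2) = 13.6015
theta = atan2(13, -4) = 107.1027 deg
z = -7

r = 13.6015, theta = 107.1027 deg, z = -7


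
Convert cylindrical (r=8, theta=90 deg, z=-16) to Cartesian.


x = 8 * cos(90) = 0
y = 8 * sin(90) = 8
z = -16

(0, 8, -16)


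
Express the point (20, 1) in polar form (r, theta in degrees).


r = sqrt(20^2 + 1^2) = 20.025
theta = atan2(1, 20) = 2.8624 degrees

r = 20.025, theta = 2.8624 degrees


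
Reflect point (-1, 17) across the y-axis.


Reflection across y-axis: (x, y) -> (-x, y)
(-1, 17) -> (1, 17)

(1, 17)


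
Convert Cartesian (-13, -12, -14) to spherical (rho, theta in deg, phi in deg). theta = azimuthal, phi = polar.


rho = sqrt((-13)^2 + (-12)^2 + (-14)^2) = 22.561
theta = atan2(-12, -13) = 222.7094 deg
phi = acos(-14/22.561) = 128.3555 deg

rho = 22.561, theta = 222.7094 deg, phi = 128.3555 deg


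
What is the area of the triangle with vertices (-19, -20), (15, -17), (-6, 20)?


Area = |x1(y2-y3) + x2(y3-y1) + x3(y1-y2)| / 2
= |-19*(-17-20) + 15*(20--20) + -6*(-20--17)| / 2
= 660.5

660.5


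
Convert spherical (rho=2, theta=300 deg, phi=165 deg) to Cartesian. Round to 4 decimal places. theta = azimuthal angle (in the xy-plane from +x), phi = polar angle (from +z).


x = 2 * sin(165) * cos(300) = 0.2588
y = 2 * sin(165) * sin(300) = -0.4483
z = 2 * cos(165) = -1.9319

(0.2588, -0.4483, -1.9319)


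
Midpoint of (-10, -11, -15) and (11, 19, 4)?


Midpoint = ((-10+11)/2, (-11+19)/2, (-15+4)/2) = (0.5, 4, -5.5)

(0.5, 4, -5.5)


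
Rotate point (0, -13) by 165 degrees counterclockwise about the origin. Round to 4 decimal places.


x' = 0*cos(165) - -13*sin(165) = 3.3646
y' = 0*sin(165) + -13*cos(165) = 12.557

(3.3646, 12.557)


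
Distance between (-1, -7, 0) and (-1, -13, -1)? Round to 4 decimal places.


d = sqrt((-1--1)^2 + (-13--7)^2 + (-1-0)^2) = 6.0828

6.0828


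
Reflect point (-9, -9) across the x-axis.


Reflection across x-axis: (x, y) -> (x, -y)
(-9, -9) -> (-9, 9)

(-9, 9)


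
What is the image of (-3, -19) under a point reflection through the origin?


Reflection through origin: (x, y) -> (-x, -y)
(-3, -19) -> (3, 19)

(3, 19)


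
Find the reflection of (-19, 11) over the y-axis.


Reflection across y-axis: (x, y) -> (-x, y)
(-19, 11) -> (19, 11)

(19, 11)


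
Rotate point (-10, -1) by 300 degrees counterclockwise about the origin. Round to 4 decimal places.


x' = -10*cos(300) - -1*sin(300) = -5.866
y' = -10*sin(300) + -1*cos(300) = 8.1603

(-5.866, 8.1603)


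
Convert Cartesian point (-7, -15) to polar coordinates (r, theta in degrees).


r = sqrt((-7)^2 + (-15)^2) = 16.5529
theta = atan2(-15, -7) = 244.9831 degrees

r = 16.5529, theta = 244.9831 degrees


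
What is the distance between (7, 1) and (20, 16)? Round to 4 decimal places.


d = sqrt((20-7)^2 + (16-1)^2) = 19.8494

19.8494


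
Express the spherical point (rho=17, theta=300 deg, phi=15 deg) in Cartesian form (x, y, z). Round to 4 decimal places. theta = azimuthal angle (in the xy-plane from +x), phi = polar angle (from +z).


x = 17 * sin(15) * cos(300) = 2.2
y = 17 * sin(15) * sin(300) = -3.8104
z = 17 * cos(15) = 16.4207

(2.2, -3.8104, 16.4207)


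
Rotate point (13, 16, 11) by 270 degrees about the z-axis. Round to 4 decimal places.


x' = 13*cos(270) - 16*sin(270) = 16
y' = 13*sin(270) + 16*cos(270) = -13
z' = 11

(16, -13, 11)


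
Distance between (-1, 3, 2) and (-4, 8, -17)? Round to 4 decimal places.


d = sqrt((-4--1)^2 + (8-3)^2 + (-17-2)^2) = 19.8746

19.8746


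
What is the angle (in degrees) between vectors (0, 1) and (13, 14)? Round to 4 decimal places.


dot = 0*13 + 1*14 = 14
|u| = 1, |v| = 19.105
cos(angle) = 0.7328
angle = 42.8789 degrees

42.8789 degrees


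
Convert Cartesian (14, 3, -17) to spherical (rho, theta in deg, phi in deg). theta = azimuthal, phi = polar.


rho = sqrt(14^2 + 3^2 + (-17)^2) = 22.2261
theta = atan2(3, 14) = 12.0948 deg
phi = acos(-17/22.2261) = 139.8951 deg

rho = 22.2261, theta = 12.0948 deg, phi = 139.8951 deg


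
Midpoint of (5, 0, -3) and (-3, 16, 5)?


Midpoint = ((5+-3)/2, (0+16)/2, (-3+5)/2) = (1, 8, 1)

(1, 8, 1)


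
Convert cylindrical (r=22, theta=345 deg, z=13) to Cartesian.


x = 22 * cos(345) = 21.2504
y = 22 * sin(345) = -5.694
z = 13

(21.2504, -5.694, 13)


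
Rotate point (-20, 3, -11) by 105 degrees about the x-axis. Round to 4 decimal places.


x' = -20
y' = 3*cos(105) - -11*sin(105) = 9.8487
z' = 3*sin(105) + -11*cos(105) = 5.7448

(-20, 9.8487, 5.7448)


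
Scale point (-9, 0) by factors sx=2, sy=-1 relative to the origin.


Scaling: (x*sx, y*sy) = (-9*2, 0*-1) = (-18, 0)

(-18, 0)


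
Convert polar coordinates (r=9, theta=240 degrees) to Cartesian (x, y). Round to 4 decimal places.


x = 9 * cos(240) = -4.5
y = 9 * sin(240) = -7.7942

(-4.5, -7.7942)


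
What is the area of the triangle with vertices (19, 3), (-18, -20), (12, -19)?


Area = |x1(y2-y3) + x2(y3-y1) + x3(y1-y2)| / 2
= |19*(-20--19) + -18*(-19-3) + 12*(3--20)| / 2
= 326.5

326.5


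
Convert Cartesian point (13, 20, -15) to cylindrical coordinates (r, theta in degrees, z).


r = sqrt(13^2 + 20^2) = 23.8537
theta = atan2(20, 13) = 56.9761 deg
z = -15

r = 23.8537, theta = 56.9761 deg, z = -15


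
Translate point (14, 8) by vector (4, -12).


Translation: (x+dx, y+dy) = (14+4, 8+-12) = (18, -4)

(18, -4)


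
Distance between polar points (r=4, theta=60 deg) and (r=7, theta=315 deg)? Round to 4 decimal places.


d = sqrt(r1^2 + r2^2 - 2*r1*r2*cos(t2-t1))
d = sqrt(4^2 + 7^2 - 2*4*7*cos(315-60)) = 8.9159

8.9159


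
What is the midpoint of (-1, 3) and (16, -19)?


Midpoint = ((-1+16)/2, (3+-19)/2) = (7.5, -8)

(7.5, -8)


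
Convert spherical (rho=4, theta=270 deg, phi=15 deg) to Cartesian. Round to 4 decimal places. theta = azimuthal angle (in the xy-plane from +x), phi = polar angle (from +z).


x = 4 * sin(15) * cos(270) = 0
y = 4 * sin(15) * sin(270) = -1.0353
z = 4 * cos(15) = 3.8637

(0, -1.0353, 3.8637)


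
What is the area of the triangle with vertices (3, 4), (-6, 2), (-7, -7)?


Area = |x1(y2-y3) + x2(y3-y1) + x3(y1-y2)| / 2
= |3*(2--7) + -6*(-7-4) + -7*(4-2)| / 2
= 39.5

39.5


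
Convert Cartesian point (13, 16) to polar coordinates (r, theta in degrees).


r = sqrt(13^2 + 16^2) = 20.6155
theta = atan2(16, 13) = 50.9061 degrees

r = 20.6155, theta = 50.9061 degrees


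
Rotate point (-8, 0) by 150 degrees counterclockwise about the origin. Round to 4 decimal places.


x' = -8*cos(150) - 0*sin(150) = 6.9282
y' = -8*sin(150) + 0*cos(150) = -4

(6.9282, -4)


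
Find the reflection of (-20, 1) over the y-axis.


Reflection across y-axis: (x, y) -> (-x, y)
(-20, 1) -> (20, 1)

(20, 1)


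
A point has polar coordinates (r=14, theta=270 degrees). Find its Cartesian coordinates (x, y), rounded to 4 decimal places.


x = 14 * cos(270) = 0
y = 14 * sin(270) = -14

(0, -14)


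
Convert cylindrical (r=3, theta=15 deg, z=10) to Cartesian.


x = 3 * cos(15) = 2.8978
y = 3 * sin(15) = 0.7765
z = 10

(2.8978, 0.7765, 10)


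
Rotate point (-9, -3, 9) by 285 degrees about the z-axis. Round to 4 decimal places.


x' = -9*cos(285) - -3*sin(285) = -5.2271
y' = -9*sin(285) + -3*cos(285) = 7.9169
z' = 9

(-5.2271, 7.9169, 9)


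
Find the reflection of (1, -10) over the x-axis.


Reflection across x-axis: (x, y) -> (x, -y)
(1, -10) -> (1, 10)

(1, 10)


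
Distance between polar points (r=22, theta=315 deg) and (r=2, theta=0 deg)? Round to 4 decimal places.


d = sqrt(r1^2 + r2^2 - 2*r1*r2*cos(t2-t1))
d = sqrt(22^2 + 2^2 - 2*22*2*cos(0-315)) = 20.6343

20.6343


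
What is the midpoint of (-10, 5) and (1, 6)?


Midpoint = ((-10+1)/2, (5+6)/2) = (-4.5, 5.5)

(-4.5, 5.5)


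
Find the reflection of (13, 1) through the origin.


Reflection through origin: (x, y) -> (-x, -y)
(13, 1) -> (-13, -1)

(-13, -1)


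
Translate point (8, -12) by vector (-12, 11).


Translation: (x+dx, y+dy) = (8+-12, -12+11) = (-4, -1)

(-4, -1)


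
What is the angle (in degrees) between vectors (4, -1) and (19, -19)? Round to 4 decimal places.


dot = 4*19 + -1*-19 = 95
|u| = 4.1231, |v| = 26.8701
cos(angle) = 0.8575
angle = 30.9638 degrees

30.9638 degrees


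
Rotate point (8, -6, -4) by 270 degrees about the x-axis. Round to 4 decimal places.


x' = 8
y' = -6*cos(270) - -4*sin(270) = -4
z' = -6*sin(270) + -4*cos(270) = 6

(8, -4, 6)


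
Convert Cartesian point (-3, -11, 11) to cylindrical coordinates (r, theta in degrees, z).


r = sqrt((-3)^2 + (-11)^2) = 11.4018
theta = atan2(-11, -3) = 254.7449 deg
z = 11

r = 11.4018, theta = 254.7449 deg, z = 11


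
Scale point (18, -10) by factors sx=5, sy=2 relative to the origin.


Scaling: (x*sx, y*sy) = (18*5, -10*2) = (90, -20)

(90, -20)


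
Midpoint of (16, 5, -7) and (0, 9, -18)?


Midpoint = ((16+0)/2, (5+9)/2, (-7+-18)/2) = (8, 7, -12.5)

(8, 7, -12.5)


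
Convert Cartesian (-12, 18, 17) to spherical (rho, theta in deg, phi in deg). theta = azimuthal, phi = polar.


rho = sqrt((-12)^2 + 18^2 + 17^2) = 27.5136
theta = atan2(18, -12) = 123.6901 deg
phi = acos(17/27.5136) = 51.8388 deg

rho = 27.5136, theta = 123.6901 deg, phi = 51.8388 deg


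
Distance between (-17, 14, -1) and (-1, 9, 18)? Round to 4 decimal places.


d = sqrt((-1--17)^2 + (9-14)^2 + (18--1)^2) = 25.3377

25.3377


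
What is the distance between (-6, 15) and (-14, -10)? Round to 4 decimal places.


d = sqrt((-14--6)^2 + (-10-15)^2) = 26.2488

26.2488


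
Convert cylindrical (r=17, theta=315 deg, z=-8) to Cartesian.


x = 17 * cos(315) = 12.0208
y = 17 * sin(315) = -12.0208
z = -8

(12.0208, -12.0208, -8)


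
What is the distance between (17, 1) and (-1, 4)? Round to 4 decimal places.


d = sqrt((-1-17)^2 + (4-1)^2) = 18.2483

18.2483


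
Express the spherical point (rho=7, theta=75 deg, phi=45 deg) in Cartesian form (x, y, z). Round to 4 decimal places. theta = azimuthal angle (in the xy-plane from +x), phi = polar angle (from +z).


x = 7 * sin(45) * cos(75) = 1.2811
y = 7 * sin(45) * sin(75) = 4.7811
z = 7 * cos(45) = 4.9497

(1.2811, 4.7811, 4.9497)


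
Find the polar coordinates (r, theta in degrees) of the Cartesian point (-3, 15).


r = sqrt((-3)^2 + 15^2) = 15.2971
theta = atan2(15, -3) = 101.3099 degrees

r = 15.2971, theta = 101.3099 degrees


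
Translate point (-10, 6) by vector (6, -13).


Translation: (x+dx, y+dy) = (-10+6, 6+-13) = (-4, -7)

(-4, -7)


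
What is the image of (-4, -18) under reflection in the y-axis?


Reflection across y-axis: (x, y) -> (-x, y)
(-4, -18) -> (4, -18)

(4, -18)


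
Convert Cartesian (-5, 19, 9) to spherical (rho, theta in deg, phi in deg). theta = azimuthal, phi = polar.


rho = sqrt((-5)^2 + 19^2 + 9^2) = 21.6102
theta = atan2(19, -5) = 104.7436 deg
phi = acos(9/21.6102) = 65.3881 deg

rho = 21.6102, theta = 104.7436 deg, phi = 65.3881 deg


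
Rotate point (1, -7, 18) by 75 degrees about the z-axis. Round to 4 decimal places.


x' = 1*cos(75) - -7*sin(75) = 7.0203
y' = 1*sin(75) + -7*cos(75) = -0.8458
z' = 18

(7.0203, -0.8458, 18)


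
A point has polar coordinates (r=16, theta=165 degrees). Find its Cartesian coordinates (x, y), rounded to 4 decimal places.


x = 16 * cos(165) = -15.4548
y = 16 * sin(165) = 4.1411

(-15.4548, 4.1411)


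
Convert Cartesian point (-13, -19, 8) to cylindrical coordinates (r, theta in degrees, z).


r = sqrt((-13)^2 + (-19)^2) = 23.0217
theta = atan2(-19, -13) = 235.6197 deg
z = 8

r = 23.0217, theta = 235.6197 deg, z = 8


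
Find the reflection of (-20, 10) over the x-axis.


Reflection across x-axis: (x, y) -> (x, -y)
(-20, 10) -> (-20, -10)

(-20, -10)


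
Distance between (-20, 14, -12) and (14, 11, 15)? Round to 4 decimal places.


d = sqrt((14--20)^2 + (11-14)^2 + (15--12)^2) = 43.5201

43.5201


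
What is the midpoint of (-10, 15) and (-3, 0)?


Midpoint = ((-10+-3)/2, (15+0)/2) = (-6.5, 7.5)

(-6.5, 7.5)


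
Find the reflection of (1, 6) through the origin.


Reflection through origin: (x, y) -> (-x, -y)
(1, 6) -> (-1, -6)

(-1, -6)


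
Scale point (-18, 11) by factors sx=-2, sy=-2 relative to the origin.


Scaling: (x*sx, y*sy) = (-18*-2, 11*-2) = (36, -22)

(36, -22)


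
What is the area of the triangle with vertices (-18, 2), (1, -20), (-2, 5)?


Area = |x1(y2-y3) + x2(y3-y1) + x3(y1-y2)| / 2
= |-18*(-20-5) + 1*(5-2) + -2*(2--20)| / 2
= 204.5

204.5


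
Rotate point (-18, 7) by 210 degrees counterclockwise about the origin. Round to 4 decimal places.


x' = -18*cos(210) - 7*sin(210) = 19.0885
y' = -18*sin(210) + 7*cos(210) = 2.9378

(19.0885, 2.9378)


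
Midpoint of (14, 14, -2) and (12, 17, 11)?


Midpoint = ((14+12)/2, (14+17)/2, (-2+11)/2) = (13, 15.5, 4.5)

(13, 15.5, 4.5)


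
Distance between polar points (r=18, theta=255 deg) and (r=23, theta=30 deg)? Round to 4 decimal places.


d = sqrt(r1^2 + r2^2 - 2*r1*r2*cos(t2-t1))
d = sqrt(18^2 + 23^2 - 2*18*23*cos(30-255)) = 37.9274

37.9274


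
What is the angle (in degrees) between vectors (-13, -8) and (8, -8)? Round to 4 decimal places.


dot = -13*8 + -8*-8 = -40
|u| = 15.2643, |v| = 11.3137
cos(angle) = -0.2316
angle = 103.3925 degrees

103.3925 degrees


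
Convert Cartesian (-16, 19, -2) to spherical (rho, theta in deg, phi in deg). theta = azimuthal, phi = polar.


rho = sqrt((-16)^2 + 19^2 + (-2)^2) = 24.9199
theta = atan2(19, -16) = 130.1009 deg
phi = acos(-2/24.9199) = 94.6034 deg

rho = 24.9199, theta = 130.1009 deg, phi = 94.6034 deg


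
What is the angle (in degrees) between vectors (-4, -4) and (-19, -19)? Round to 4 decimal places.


dot = -4*-19 + -4*-19 = 152
|u| = 5.6569, |v| = 26.8701
cos(angle) = 1
angle = 0 degrees

0 degrees


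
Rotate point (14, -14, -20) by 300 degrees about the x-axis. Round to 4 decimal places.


x' = 14
y' = -14*cos(300) - -20*sin(300) = -24.3205
z' = -14*sin(300) + -20*cos(300) = 2.1244

(14, -24.3205, 2.1244)


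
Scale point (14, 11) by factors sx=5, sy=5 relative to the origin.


Scaling: (x*sx, y*sy) = (14*5, 11*5) = (70, 55)

(70, 55)


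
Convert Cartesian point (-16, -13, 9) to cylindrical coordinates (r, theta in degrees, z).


r = sqrt((-16)^2 + (-13)^2) = 20.6155
theta = atan2(-13, -16) = 219.0939 deg
z = 9

r = 20.6155, theta = 219.0939 deg, z = 9


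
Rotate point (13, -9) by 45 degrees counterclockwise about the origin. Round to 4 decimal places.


x' = 13*cos(45) - -9*sin(45) = 15.5563
y' = 13*sin(45) + -9*cos(45) = 2.8284

(15.5563, 2.8284)


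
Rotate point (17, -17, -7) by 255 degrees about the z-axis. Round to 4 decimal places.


x' = 17*cos(255) - -17*sin(255) = -20.8207
y' = 17*sin(255) + -17*cos(255) = -12.0208
z' = -7

(-20.8207, -12.0208, -7)
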